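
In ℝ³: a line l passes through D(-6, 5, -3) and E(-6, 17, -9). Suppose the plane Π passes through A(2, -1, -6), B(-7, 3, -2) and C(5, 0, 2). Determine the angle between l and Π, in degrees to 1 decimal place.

68.3

A direction vector for l is E − D = (0, 12, -6).
AB = (-9, 4, 4), AC = (3, 1, 8); a normal to Π is AB × AC = (28, 84, -21).
Using A: Π has equation 28x + 84y - 21z = 98.
sin θ = |n·v| / (|n||v|) = |1134| / (√8281 · √180) = 0.92883.
θ ≈ 68.3°.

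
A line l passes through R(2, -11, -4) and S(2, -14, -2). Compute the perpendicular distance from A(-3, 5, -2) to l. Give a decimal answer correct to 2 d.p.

A direction vector for l is S − R = (0, -3, 2).
Taking (2, -11, -4) on l with direction v = (0, -3, 2): w = A − (2, -11, -4) = (-5, 16, 2), and w × v = (38, 10, 15).
Distance = |w × v| / |v| = √1769 / √13 ≈ 11.67.

11.67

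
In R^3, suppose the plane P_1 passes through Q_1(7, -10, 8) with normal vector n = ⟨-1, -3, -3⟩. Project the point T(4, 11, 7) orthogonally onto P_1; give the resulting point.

(1, 2, -2)

P_1: n·r = n·Q_1 gives -x - 3y - 3z = -1.
Foot = T − λn with λ = (n·T − d)/|n|² = (-58 − (-1))/19 = -3.
Foot = (4, 11, 7) − (-3)·(-1, -3, -3) = (1, 2, -2).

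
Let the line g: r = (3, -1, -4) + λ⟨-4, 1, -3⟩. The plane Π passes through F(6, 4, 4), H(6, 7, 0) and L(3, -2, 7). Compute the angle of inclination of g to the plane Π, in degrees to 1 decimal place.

24.6

FH = (0, 3, -4), FL = (-3, -6, 3); a normal to Π is FH × FL = (-15, 12, 9).
Using F: Π has equation -15x + 12y + 9z = -6.
sin θ = |n·v| / (|n||v|) = |45| / (√450 · √26) = 0.41603.
θ ≈ 24.6°.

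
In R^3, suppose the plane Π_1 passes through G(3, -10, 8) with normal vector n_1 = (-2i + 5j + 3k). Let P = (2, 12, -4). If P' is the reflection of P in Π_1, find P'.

Π_1: n_1·r = n_1·G gives -2x + 5y + 3z = -32.
λ = (n·P − d)/|n|² = (44 − (-32))/38 = 2.
Reflection = P − 2λn = (2, 12, -4) − 4·(-2, 5, 3) = (10, -8, -16).

(10, -8, -16)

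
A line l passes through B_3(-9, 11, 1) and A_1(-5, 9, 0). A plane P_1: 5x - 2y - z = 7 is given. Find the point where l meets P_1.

(3, 5, -2)

A direction vector for l is A_1 − B_3 = (4, -2, -1).
Substitute r = (-9, 11, 1) + t(4, -2, -1) into the plane: -68 + 25t = 7, so t = 3.
Intersection: (-9, 11, 1) + 3·(4, -2, -1) = (3, 5, -2).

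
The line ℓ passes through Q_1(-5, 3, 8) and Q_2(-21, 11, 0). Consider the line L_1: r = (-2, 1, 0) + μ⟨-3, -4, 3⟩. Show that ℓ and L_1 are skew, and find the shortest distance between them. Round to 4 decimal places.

A direction vector for ℓ is Q_2 − Q_1 = (-16, 8, -8).
Common perpendicular direction n = (-16, 8, -8) × (-3, -4, 3) = (-8, 72, 88).
With w = (-2, 1, 0) − (-5, 3, 8) = (3, -2, -8), w · n = -872.
Since n ≠ 0 the lines are not parallel, and w · n = -872 ≠ 0 so they do not intersect; hence they are skew.
Distance = |w · n| / |n| = |-872| / √12992 ≈ 7.6503.

7.6503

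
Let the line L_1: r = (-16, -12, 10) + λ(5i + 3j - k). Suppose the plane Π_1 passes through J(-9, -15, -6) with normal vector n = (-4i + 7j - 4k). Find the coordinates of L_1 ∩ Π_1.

Π_1: n·r = n·J gives -4x + 7y - 4z = -45.
Substitute r = (-16, -12, 10) + t(5, 3, -1) into the plane: -60 + 5t = -45, so t = 3.
Intersection: (-16, -12, 10) + 3·(5, 3, -1) = (-1, -3, 7).

(-1, -3, 7)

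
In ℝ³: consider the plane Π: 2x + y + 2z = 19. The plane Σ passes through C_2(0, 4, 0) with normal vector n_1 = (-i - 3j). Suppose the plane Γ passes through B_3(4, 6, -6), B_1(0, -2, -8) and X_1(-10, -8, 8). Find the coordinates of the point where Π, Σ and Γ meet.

(-3, 5, 10)

Σ: n_1·r = n_1·C_2 gives -x - 3y = -12.
B_3B_1 = (-4, -8, -2), B_3X_1 = (-14, -14, 14); a normal to Γ is B_3B_1 × B_3X_1 = (-140, 84, -56).
Using B_3: Γ has equation -140x + 84y - 56z = 280.
Solving the 3×3 linear system 2x + y + 2z = 19, -x - 3y = -12, -140x + 84y - 56z = 280 (e.g. by elimination or Cramer's rule, determinant = -728) gives (-3, 5, 10).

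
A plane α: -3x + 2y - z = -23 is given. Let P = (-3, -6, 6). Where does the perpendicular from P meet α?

(0, -8, 7)

Foot = P − λn with λ = (n·P − d)/|n|² = (-9 − (-23))/14 = 1.
Foot = (-3, -6, 6) − 1·(-3, 2, -1) = (0, -8, 7).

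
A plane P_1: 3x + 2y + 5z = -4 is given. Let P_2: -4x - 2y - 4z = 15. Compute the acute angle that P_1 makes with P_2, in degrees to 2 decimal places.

cos θ = |n₁·n₂| / (|n₁||n₂|) = |-36| / (√38 · √36).
θ = arccos(0.97333) ≈ 13.26°.

13.26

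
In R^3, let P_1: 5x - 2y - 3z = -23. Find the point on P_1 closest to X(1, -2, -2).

(-4, 0, 1)

Foot = X − λn with λ = (n·X − d)/|n|² = (15 − (-23))/38 = 1.
Foot = (1, -2, -2) − 1·(5, -2, -3) = (-4, 0, 1).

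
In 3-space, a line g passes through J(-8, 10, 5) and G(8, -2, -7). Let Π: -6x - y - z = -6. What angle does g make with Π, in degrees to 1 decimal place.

A direction vector for g is G − J = (16, -12, -12).
sin θ = |n·v| / (|n||v|) = |-72| / (√38 · √544) = 0.50077.
θ ≈ 30.1°.

30.1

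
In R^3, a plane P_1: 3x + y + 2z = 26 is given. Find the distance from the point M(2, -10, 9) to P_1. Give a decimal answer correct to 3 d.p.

3.207

n·M − d = (3)·(2) + (1)·(-10) + (2)·(9) − 26 = -12; |n| = √14.
Distance = |-12| / √14 = 12/√14 ≈ 3.207.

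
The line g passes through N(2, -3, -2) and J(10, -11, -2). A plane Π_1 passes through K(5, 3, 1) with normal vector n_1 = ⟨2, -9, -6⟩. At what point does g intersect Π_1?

A direction vector for g is J − N = (8, -8, 0).
Π_1: n_1·r = n_1·K gives 2x - 9y - 6z = -23.
Substitute r = (2, -3, -2) + t(8, -8, 0) into the plane: 43 + 88t = -23, so t = -3/4.
Intersection: (2, -3, -2) + (-3/4)·(8, -8, 0) = (-4, 3, -2).

(-4, 3, -2)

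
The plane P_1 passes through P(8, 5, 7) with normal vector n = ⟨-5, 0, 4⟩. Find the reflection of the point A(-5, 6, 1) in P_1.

(5, 6, -7)

P_1: n·r = n·P gives -5x + 4z = -12.
λ = (n·A − d)/|n|² = (29 − (-12))/41 = 1.
Reflection = A − 2λn = (-5, 6, 1) − 2·(-5, 0, 4) = (5, 6, -7).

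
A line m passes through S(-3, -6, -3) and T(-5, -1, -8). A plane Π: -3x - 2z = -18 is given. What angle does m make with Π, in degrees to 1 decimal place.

A direction vector for m is T − S = (-2, 5, -5).
sin θ = |n·v| / (|n||v|) = |16| / (√13 · √54) = 0.60388.
θ ≈ 37.1°.

37.1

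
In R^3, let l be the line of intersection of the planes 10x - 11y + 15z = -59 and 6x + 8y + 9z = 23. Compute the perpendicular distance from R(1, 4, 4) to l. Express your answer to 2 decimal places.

4.71

Direction of l: (10, -11, 15) × (6, 8, 9) = (-219, 0, 146).
A point on l: solving the two plane equations with x = 0 gives (0, 4, -1).
Taking (0, 4, -1) on l with direction v = (-219, 0, 146): w = R − (0, 4, -1) = (1, 0, 5), and w × v = (0, -1241, 0).
Distance = |w × v| / |v| = √1540081 / √69277 ≈ 4.71.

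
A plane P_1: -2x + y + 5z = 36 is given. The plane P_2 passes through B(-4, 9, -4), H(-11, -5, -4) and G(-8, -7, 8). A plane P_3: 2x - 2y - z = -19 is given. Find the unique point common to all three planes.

(-4, 3, 5)

BH = (-7, -14, 0), BG = (-4, -16, 12); a normal to P_2 is BH × BG = (-168, 84, 56).
Using B: P_2 has equation -168x + 84y + 56z = 1204.
Solving the 3×3 linear system -2x + y + 5z = 36, -168x + 84y + 56z = 1204, 2x - 2y - z = -19 (e.g. by elimination or Cramer's rule, determinant = 728) gives (-4, 3, 5).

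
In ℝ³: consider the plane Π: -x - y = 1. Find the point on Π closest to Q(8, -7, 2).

Foot = Q − λn with λ = (n·Q − d)/|n|² = (-1 − 1)/2 = -1.
Foot = (8, -7, 2) − (-1)·(-1, -1, 0) = (7, -8, 2).

(7, -8, 2)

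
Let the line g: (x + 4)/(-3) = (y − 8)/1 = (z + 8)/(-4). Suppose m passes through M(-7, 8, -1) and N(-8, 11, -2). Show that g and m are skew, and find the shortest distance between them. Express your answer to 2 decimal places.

g has direction (-3, 1, -4) through (-4, 8, -8).
A direction vector for m is N − M = (-1, 3, -1).
Common perpendicular direction n = (-3, 1, -4) × (-1, 3, -1) = (11, 1, -8).
With w = (-7, 8, -1) − (-4, 8, -8) = (-3, 0, 7), w · n = -89.
Since n ≠ 0 the lines are not parallel, and w · n = -89 ≠ 0 so they do not intersect; hence they are skew.
Distance = |w · n| / |n| = |-89| / √186 ≈ 6.53.

6.53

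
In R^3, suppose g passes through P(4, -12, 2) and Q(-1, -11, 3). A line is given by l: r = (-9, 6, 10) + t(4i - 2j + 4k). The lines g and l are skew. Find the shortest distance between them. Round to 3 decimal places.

15.792

A direction vector for g is Q − P = (-5, 1, 1).
Common perpendicular direction n = (-5, 1, 1) × (4, -2, 4) = (6, 24, 6).
With w = (-9, 6, 10) − (4, -12, 2) = (-13, 18, 8), w · n = 402.
Distance = |w · n| / |n| = |402| / √648 ≈ 15.792.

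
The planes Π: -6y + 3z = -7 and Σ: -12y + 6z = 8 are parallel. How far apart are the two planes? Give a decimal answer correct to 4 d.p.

Rescale Σ by 1/2: -6y + 3z = 4. Then distance = |-7 − 4| / √45 ≈ 1.6398.

1.6398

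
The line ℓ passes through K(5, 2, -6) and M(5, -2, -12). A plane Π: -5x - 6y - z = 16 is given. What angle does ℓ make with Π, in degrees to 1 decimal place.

A direction vector for ℓ is M − K = (0, -4, -6).
sin θ = |n·v| / (|n||v|) = |30| / (√62 · √52) = 0.52835.
θ ≈ 31.9°.

31.9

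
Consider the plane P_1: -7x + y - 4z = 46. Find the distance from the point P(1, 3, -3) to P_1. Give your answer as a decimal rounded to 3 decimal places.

4.677

n·P − d = (-7)·(1) + (1)·(3) + (-4)·(-3) − 46 = -38; |n| = √66.
Distance = |-38| / √66 = 38/√66 ≈ 4.677.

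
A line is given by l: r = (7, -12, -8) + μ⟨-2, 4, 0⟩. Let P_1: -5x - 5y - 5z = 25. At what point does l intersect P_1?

Substitute r = (7, -12, -8) + t(-2, 4, 0) into the plane: 65 + (-10)t = 25, so t = 4.
Intersection: (7, -12, -8) + 4·(-2, 4, 0) = (-1, 4, -8).

(-1, 4, -8)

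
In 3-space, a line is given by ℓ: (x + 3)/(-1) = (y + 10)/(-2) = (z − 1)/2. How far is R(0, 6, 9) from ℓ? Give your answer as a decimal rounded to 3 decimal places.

ℓ has direction (-1, -2, 2) through (-3, -10, 1).
Taking (-3, -10, 1) on ℓ with direction v = (-1, -2, 2): w = R − (-3, -10, 1) = (3, 16, 8), and w × v = (48, -14, 10).
Distance = |w × v| / |v| = √2600 / √9 ≈ 16.997.

16.997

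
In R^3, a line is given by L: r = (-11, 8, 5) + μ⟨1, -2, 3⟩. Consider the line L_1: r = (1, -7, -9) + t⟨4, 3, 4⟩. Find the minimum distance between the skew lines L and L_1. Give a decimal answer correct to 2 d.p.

Common perpendicular direction n = (1, -2, 3) × (4, 3, 4) = (-17, 8, 11).
With w = (1, -7, -9) − (-11, 8, 5) = (12, -15, -14), w · n = -478.
Distance = |w · n| / |n| = |-478| / √474 ≈ 21.96.

21.96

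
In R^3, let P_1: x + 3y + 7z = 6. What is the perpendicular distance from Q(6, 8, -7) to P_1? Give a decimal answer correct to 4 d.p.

n·Q − d = (1)·(6) + (3)·(8) + (7)·(-7) − 6 = -25; |n| = √59.
Distance = |-25| / √59 = 25/√59 ≈ 3.2547.

3.2547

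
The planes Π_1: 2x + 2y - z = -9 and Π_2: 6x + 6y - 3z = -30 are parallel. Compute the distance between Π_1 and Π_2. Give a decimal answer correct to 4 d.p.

Rescale Π_2 by 1/3: 2x + 2y - z = -10. Then distance = |-9 − (-10)| / √9 ≈ 0.3333.

0.3333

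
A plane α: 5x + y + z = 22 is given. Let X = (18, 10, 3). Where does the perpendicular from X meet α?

(3, 7, 0)

Foot = X − λn with λ = (n·X − d)/|n|² = (103 − 22)/27 = 3.
Foot = (18, 10, 3) − 3·(5, 1, 1) = (3, 7, 0).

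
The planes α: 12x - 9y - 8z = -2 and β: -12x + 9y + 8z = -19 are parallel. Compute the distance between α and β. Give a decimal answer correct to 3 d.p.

Rescale β by 1/(-1): 12x - 9y - 8z = 19. Then distance = |-2 − 19| / √289 ≈ 1.235.

1.235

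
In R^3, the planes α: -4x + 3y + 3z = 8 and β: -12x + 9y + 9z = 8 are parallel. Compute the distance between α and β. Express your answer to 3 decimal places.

Rescale β by 1/3: -4x + 3y + 3z = 8/3. Then distance = |8 − (8/3)| / √34 ≈ 0.915.

0.915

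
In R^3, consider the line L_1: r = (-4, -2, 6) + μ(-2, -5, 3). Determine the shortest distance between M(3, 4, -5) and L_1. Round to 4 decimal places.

7.0692

Taking (-4, -2, 6) on L_1 with direction v = (-2, -5, 3): w = M − (-4, -2, 6) = (7, 6, -11), and w × v = (-37, 1, -23).
Distance = |w × v| / |v| = √1899 / √38 ≈ 7.0692.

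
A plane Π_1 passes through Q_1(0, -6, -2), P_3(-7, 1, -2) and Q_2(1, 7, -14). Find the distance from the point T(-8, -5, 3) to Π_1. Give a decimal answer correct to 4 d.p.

Q_1P_3 = (-7, 7, 0), Q_1Q_2 = (1, 13, -12); a normal to Π_1 is Q_1P_3 × Q_1Q_2 = (-84, -84, -98).
Using Q_1: Π_1 has equation -84x - 84y - 98z = 700.
n·T − d = (-84)·(-8) + (-84)·(-5) + (-98)·(3) − 700 = 98; |n| = √23716.
Distance = |98| / √23716 = 98/√23716 ≈ 0.6364.

0.6364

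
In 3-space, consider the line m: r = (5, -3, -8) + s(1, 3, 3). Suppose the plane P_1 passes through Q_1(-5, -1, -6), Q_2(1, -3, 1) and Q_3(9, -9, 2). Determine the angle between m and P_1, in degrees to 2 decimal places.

26.40

Q_1Q_2 = (6, -2, 7), Q_1Q_3 = (14, -8, 8); a normal to P_1 is Q_1Q_2 × Q_1Q_3 = (40, 50, -20).
Using Q_1: P_1 has equation 40x + 50y - 20z = -130.
sin θ = |n·v| / (|n||v|) = |130| / (√4500 · √19) = 0.44459.
θ ≈ 26.40°.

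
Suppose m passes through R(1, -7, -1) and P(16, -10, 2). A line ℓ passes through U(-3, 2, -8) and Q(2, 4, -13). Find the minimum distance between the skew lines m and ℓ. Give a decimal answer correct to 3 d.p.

4.543

A direction vector for m is P − R = (15, -3, 3).
A direction vector for ℓ is Q − U = (5, 2, -5).
Common perpendicular direction n = (15, -3, 3) × (5, 2, -5) = (9, 90, 45).
With w = (-3, 2, -8) − (1, -7, -1) = (-4, 9, -7), w · n = 459.
Distance = |w · n| / |n| = |459| / √10206 ≈ 4.543.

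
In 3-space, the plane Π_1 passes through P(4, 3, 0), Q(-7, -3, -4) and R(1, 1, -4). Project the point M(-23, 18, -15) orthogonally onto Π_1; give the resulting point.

PQ = (-11, -6, -4), PR = (-3, -2, -4); a normal to Π_1 is PQ × PR = (16, -32, 4).
Using P: Π_1 has equation 16x - 32y + 4z = -32.
Foot = M − λn with λ = (n·M − d)/|n|² = (-1004 − (-32))/1296 = -3/4.
Foot = (-23, 18, -15) − (-3/4)·(16, -32, 4) = (-11, -6, -12).

(-11, -6, -12)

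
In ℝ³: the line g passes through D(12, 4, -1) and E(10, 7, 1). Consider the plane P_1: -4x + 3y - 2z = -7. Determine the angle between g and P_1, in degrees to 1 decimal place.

35.8

A direction vector for g is E − D = (-2, 3, 2).
sin θ = |n·v| / (|n||v|) = |13| / (√29 · √17) = 0.58549.
θ ≈ 35.8°.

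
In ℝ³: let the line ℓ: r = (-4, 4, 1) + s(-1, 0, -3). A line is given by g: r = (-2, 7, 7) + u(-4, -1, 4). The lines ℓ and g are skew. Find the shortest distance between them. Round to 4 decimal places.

2.9431

Common perpendicular direction n = (-1, 0, -3) × (-4, -1, 4) = (-3, 16, 1).
With w = (-2, 7, 7) − (-4, 4, 1) = (2, 3, 6), w · n = 48.
Distance = |w · n| / |n| = |48| / √266 ≈ 2.9431.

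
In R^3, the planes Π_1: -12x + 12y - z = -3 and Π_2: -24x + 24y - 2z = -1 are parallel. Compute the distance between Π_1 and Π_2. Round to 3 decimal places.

Rescale Π_2 by 1/2: -12x + 12y - z = -1/2. Then distance = |-3 − (-1/2)| / √289 ≈ 0.147.

0.147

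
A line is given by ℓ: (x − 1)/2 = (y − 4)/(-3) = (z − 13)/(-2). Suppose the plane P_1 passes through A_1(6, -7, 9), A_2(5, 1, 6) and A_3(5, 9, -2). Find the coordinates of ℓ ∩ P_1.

(5, -2, 9)

ℓ has direction (2, -3, -2) through (1, 4, 13).
A_1A_2 = (-1, 8, -3), A_1A_3 = (-1, 16, -11); a normal to P_1 is A_1A_2 × A_1A_3 = (-40, -8, -8).
Using A_1: P_1 has equation -40x - 8y - 8z = -256.
Substitute r = (1, 4, 13) + t(2, -3, -2) into the plane: -176 + (-40)t = -256, so t = 2.
Intersection: (1, 4, 13) + 2·(2, -3, -2) = (5, -2, 9).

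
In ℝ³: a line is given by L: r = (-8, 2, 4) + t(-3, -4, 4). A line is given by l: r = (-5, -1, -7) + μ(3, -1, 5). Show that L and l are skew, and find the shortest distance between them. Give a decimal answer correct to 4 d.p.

8.4519

Common perpendicular direction n = (-3, -4, 4) × (3, -1, 5) = (-16, 27, 15).
With w = (-5, -1, -7) − (-8, 2, 4) = (3, -3, -11), w · n = -294.
Since n ≠ 0 the lines are not parallel, and w · n = -294 ≠ 0 so they do not intersect; hence they are skew.
Distance = |w · n| / |n| = |-294| / √1210 ≈ 8.4519.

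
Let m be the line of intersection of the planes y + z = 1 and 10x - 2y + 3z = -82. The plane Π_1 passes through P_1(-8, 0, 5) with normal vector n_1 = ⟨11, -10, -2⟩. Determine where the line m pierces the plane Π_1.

Direction of m: (0, 1, 1) × (10, -2, 3) = (5, 10, -10).
A point on m: solving the two plane equations with x = -7 gives (-7, 3, -2).
Π_1: n_1·r = n_1·P_1 gives 11x - 10y - 2z = -98.
Substitute r = (-7, 3, -2) + t(5, 10, -10) into the plane: -103 + (-25)t = -98, so t = -1/5.
Intersection: (-7, 3, -2) + (-1/5)·(5, 10, -10) = (-8, 1, 0).

(-8, 1, 0)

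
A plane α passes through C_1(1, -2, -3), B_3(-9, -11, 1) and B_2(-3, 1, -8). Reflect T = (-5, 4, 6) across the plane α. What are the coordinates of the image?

(3, -12, -10)

C_1B_3 = (-10, -9, 4), C_1B_2 = (-4, 3, -5); a normal to α is C_1B_3 × C_1B_2 = (33, -66, -66).
Using C_1: α has equation 33x - 66y - 66z = 363.
λ = (n·T − d)/|n|² = (-825 − 363)/9801 = -4/33.
Reflection = T − 2λn = (-5, 4, 6) − (-8/33)·(33, -66, -66) = (3, -12, -10).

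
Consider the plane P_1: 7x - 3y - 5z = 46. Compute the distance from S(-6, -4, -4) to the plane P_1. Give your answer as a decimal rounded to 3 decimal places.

n·S − d = (7)·(-6) + (-3)·(-4) + (-5)·(-4) − 46 = -56; |n| = √83.
Distance = |-56| / √83 = 56/√83 ≈ 6.147.

6.147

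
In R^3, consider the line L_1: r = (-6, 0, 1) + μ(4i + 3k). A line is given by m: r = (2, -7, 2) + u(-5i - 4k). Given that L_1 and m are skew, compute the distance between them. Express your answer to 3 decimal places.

Common perpendicular direction n = (4, 0, 3) × (-5, 0, -4) = (0, 1, 0).
With w = (2, -7, 2) − (-6, 0, 1) = (8, -7, 1), w · n = -7.
Distance = |w · n| / |n| = |-7| / √1 ≈ 7.000.

7.000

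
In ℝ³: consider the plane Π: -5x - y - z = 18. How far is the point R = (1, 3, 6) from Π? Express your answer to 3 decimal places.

n·R − d = (-5)·(1) + (-1)·(3) + (-1)·(6) − 18 = -32; |n| = √27.
Distance = |-32| / √27 = 32/√27 ≈ 6.158.

6.158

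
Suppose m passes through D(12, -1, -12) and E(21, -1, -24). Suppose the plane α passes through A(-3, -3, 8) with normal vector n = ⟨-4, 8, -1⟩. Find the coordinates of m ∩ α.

(3, -1, 0)

A direction vector for m is E − D = (9, 0, -12).
α: n·r = n·A gives -4x + 8y - z = -20.
Substitute r = (12, -1, -12) + t(9, 0, -12) into the plane: -44 + (-24)t = -20, so t = -1.
Intersection: (12, -1, -12) + (-1)·(9, 0, -12) = (3, -1, 0).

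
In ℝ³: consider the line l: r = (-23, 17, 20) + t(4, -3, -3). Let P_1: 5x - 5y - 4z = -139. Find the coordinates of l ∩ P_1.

(-11, 8, 11)

Substitute r = (-23, 17, 20) + t(4, -3, -3) into the plane: -280 + 47t = -139, so t = 3.
Intersection: (-23, 17, 20) + 3·(4, -3, -3) = (-11, 8, 11).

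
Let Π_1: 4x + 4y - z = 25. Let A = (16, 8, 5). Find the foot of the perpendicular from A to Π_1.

Foot = A − λn with λ = (n·A − d)/|n|² = (91 − 25)/33 = 2.
Foot = (16, 8, 5) − 2·(4, 4, -1) = (8, 0, 7).

(8, 0, 7)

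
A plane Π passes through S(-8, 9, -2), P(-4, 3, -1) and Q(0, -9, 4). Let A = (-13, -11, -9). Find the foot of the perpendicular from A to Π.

(-4, -3, 3)

SP = (4, -6, 1), SQ = (8, -18, 6); a normal to Π is SP × SQ = (-18, -16, -24).
Using S: Π has equation -18x - 16y - 24z = 48.
Foot = A − λn with λ = (n·A − d)/|n|² = (626 − 48)/1156 = 1/2.
Foot = (-13, -11, -9) − (1/2)·(-18, -16, -24) = (-4, -3, 3).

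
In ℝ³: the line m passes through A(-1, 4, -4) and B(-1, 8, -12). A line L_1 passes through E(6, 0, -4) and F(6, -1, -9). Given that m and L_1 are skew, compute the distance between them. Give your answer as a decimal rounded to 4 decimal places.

A direction vector for m is B − A = (0, 4, -8).
A direction vector for L_1 is F − E = (0, -1, -5).
Common perpendicular direction n = (0, 4, -8) × (0, -1, -5) = (-28, 0, 0).
With w = (6, 0, -4) − (-1, 4, -4) = (7, -4, 0), w · n = -196.
Distance = |w · n| / |n| = |-196| / √784 ≈ 7.0000.

7.0000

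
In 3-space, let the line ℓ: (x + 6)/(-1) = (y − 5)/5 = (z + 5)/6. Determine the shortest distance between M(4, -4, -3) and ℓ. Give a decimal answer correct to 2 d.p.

12.46

ℓ has direction (-1, 5, 6) through (-6, 5, -5).
Taking (-6, 5, -5) on ℓ with direction v = (-1, 5, 6): w = M − (-6, 5, -5) = (10, -9, 2), and w × v = (-64, -62, 41).
Distance = |w × v| / |v| = √9621 / √62 ≈ 12.46.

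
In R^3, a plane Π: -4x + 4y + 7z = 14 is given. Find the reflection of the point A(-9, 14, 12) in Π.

(7, -2, -16)

λ = (n·A − d)/|n|² = (176 − 14)/81 = 2.
Reflection = A − 2λn = (-9, 14, 12) − 4·(-4, 4, 7) = (7, -2, -16).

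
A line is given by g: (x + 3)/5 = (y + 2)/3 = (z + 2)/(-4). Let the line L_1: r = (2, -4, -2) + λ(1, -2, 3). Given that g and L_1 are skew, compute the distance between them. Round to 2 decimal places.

1.87

g has direction (5, 3, -4) through (-3, -2, -2).
Common perpendicular direction n = (5, 3, -4) × (1, -2, 3) = (1, -19, -13).
With w = (2, -4, -2) − (-3, -2, -2) = (5, -2, 0), w · n = 43.
Distance = |w · n| / |n| = |43| / √531 ≈ 1.87.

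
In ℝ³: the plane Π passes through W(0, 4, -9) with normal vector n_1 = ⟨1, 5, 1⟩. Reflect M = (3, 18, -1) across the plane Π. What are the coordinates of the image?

Π: n_1·r = n_1·W gives x + 5y + z = 11.
λ = (n·M − d)/|n|² = (92 − 11)/27 = 3.
Reflection = M − 2λn = (3, 18, -1) − 6·(1, 5, 1) = (-3, -12, -7).

(-3, -12, -7)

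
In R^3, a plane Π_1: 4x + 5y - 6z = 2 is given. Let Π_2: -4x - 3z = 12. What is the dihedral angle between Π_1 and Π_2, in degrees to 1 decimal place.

87.4

cos θ = |n₁·n₂| / (|n₁||n₂|) = |2| / (√77 · √25).
θ = arccos(0.04558) ≈ 87.4°.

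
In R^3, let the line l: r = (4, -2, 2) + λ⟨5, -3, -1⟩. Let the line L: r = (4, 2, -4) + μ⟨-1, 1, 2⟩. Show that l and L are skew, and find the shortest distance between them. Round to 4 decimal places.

4.5766

Common perpendicular direction n = (5, -3, -1) × (-1, 1, 2) = (-5, -9, 2).
With w = (4, 2, -4) − (4, -2, 2) = (0, 4, -6), w · n = -48.
Since n ≠ 0 the lines are not parallel, and w · n = -48 ≠ 0 so they do not intersect; hence they are skew.
Distance = |w · n| / |n| = |-48| / √110 ≈ 4.5766.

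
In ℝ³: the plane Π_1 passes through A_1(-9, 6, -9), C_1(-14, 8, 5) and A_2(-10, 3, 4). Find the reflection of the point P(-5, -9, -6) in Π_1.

A_1C_1 = (-5, 2, 14), A_1A_2 = (-1, -3, 13); a normal to Π_1 is A_1C_1 × A_1A_2 = (68, 51, 17).
Using A_1: Π_1 has equation 68x + 51y + 17z = -459.
λ = (n·P − d)/|n|² = (-901 − (-459))/7514 = -1/17.
Reflection = P − 2λn = (-5, -9, -6) − (-2/17)·(68, 51, 17) = (3, -3, -4).

(3, -3, -4)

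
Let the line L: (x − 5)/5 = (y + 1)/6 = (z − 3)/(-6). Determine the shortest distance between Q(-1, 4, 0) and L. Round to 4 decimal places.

L has direction (5, 6, -6) through (5, -1, 3).
Taking (5, -1, 3) on L with direction v = (5, 6, -6): w = Q − (5, -1, 3) = (-6, 5, -3), and w × v = (-12, -51, -61).
Distance = |w × v| / |v| = √6466 / √97 ≈ 8.1645.

8.1645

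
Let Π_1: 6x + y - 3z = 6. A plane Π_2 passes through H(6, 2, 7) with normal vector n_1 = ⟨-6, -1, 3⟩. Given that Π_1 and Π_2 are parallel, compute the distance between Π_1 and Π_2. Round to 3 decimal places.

1.622

Π_2: n_1·r = n_1·H gives -6x - y + 3z = -17.
Rescale Π_2 by 1/(-1): 6x + y - 3z = 17. Then distance = |6 − 17| / √46 ≈ 1.622.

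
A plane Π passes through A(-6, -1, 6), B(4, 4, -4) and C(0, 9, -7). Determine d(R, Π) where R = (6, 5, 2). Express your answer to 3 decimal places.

5.333

AB = (10, 5, -10), AC = (6, 10, -13); a normal to Π is AB × AC = (35, 70, 70).
Using A: Π has equation 35x + 70y + 70z = 140.
n·R − d = (35)·(6) + (70)·(5) + (70)·(2) − 140 = 560; |n| = √11025.
Distance = |560| / √11025 = 560/√11025 ≈ 5.333.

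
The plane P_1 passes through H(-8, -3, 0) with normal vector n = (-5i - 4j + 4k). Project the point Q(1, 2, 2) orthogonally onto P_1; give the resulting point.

(-4, -2, 6)

P_1: n·r = n·H gives -5x - 4y + 4z = 52.
Foot = Q − λn with λ = (n·Q − d)/|n|² = (-5 − 52)/57 = -1.
Foot = (1, 2, 2) − (-1)·(-5, -4, 4) = (-4, -2, 6).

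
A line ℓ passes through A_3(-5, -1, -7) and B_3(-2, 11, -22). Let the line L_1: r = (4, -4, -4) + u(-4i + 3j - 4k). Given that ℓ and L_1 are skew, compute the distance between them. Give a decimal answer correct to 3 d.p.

A direction vector for ℓ is B_3 − A_3 = (3, 12, -15).
Common perpendicular direction n = (3, 12, -15) × (-4, 3, -4) = (-3, 72, 57).
With w = (4, -4, -4) − (-5, -1, -7) = (9, -3, 3), w · n = -72.
Distance = |w · n| / |n| = |-72| / √8442 ≈ 0.784.

0.784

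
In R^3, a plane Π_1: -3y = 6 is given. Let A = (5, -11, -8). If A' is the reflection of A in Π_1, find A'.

λ = (n·A − d)/|n|² = (33 − 6)/9 = 3.
Reflection = A − 2λn = (5, -11, -8) − 6·(0, -3, 0) = (5, 7, -8).

(5, 7, -8)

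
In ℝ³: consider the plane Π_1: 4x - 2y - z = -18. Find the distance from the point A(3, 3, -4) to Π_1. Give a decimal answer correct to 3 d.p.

n·A − d = (4)·(3) + (-2)·(3) + (-1)·(-4) − (-18) = 28; |n| = √21.
Distance = |28| / √21 = 28/√21 ≈ 6.110.

6.110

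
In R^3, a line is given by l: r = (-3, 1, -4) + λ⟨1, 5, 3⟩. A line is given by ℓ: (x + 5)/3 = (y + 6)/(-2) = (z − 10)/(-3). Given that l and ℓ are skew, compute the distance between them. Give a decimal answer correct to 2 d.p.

13.41

ℓ has direction (3, -2, -3) through (-5, -6, 10).
Common perpendicular direction n = (1, 5, 3) × (3, -2, -3) = (-9, 12, -17).
With w = (-5, -6, 10) − (-3, 1, -4) = (-2, -7, 14), w · n = -304.
Distance = |w · n| / |n| = |-304| / √514 ≈ 13.41.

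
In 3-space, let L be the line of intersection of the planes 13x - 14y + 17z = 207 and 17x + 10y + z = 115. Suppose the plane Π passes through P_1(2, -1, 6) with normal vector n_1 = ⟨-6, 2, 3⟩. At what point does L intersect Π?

(5, 2, 10)

Direction of L: (13, -14, 17) × (17, 10, 1) = (-184, 276, 368).
A point on L: solving the two plane equations with x = 9 gives (9, -4, 2).
Π: n_1·r = n_1·P_1 gives -6x + 2y + 3z = 4.
Substitute r = (9, -4, 2) + t(-184, 276, 368) into the plane: -56 + 2760t = 4, so t = 1/46.
Intersection: (9, -4, 2) + (1/46)·(-184, 276, 368) = (5, 2, 10).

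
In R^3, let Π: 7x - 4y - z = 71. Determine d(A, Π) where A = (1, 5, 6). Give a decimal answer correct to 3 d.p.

11.078

n·A − d = (7)·(1) + (-4)·(5) + (-1)·(6) − 71 = -90; |n| = √66.
Distance = |-90| / √66 = 90/√66 ≈ 11.078.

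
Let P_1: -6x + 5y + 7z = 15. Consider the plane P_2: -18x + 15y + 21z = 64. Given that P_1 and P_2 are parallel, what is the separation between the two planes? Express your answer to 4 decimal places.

Rescale P_2 by 1/3: -6x + 5y + 7z = 64/3. Then distance = |15 − (64/3)| / √110 ≈ 0.6039.

0.6039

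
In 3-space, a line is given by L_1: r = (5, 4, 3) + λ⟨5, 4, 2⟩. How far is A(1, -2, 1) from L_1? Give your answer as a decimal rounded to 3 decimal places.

2.191

Taking (5, 4, 3) on L_1 with direction v = (5, 4, 2): w = A − (5, 4, 3) = (-4, -6, -2), and w × v = (-4, -2, 14).
Distance = |w × v| / |v| = √216 / √45 ≈ 2.191.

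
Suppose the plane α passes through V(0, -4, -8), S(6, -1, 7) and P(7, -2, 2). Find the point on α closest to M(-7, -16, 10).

(-7, -1, 7)

VS = (6, 3, 15), VP = (7, 2, 10); a normal to α is VS × VP = (0, 45, -9).
Using V: α has equation 45y - 9z = -108.
Foot = M − λn with λ = (n·M − d)/|n|² = (-810 − (-108))/2106 = -1/3.
Foot = (-7, -16, 10) − (-1/3)·(0, 45, -9) = (-7, -1, 7).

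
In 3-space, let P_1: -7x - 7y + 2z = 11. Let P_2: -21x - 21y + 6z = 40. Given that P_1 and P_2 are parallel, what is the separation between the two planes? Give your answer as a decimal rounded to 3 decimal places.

0.231

Rescale P_2 by 1/3: -7x - 7y + 2z = 40/3. Then distance = |11 − (40/3)| / √102 ≈ 0.231.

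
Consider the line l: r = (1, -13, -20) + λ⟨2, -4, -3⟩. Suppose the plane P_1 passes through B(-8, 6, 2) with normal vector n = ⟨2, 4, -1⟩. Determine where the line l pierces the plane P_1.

(-7, 3, -8)

P_1: n·r = n·B gives 2x + 4y - z = 6.
Substitute r = (1, -13, -20) + t(2, -4, -3) into the plane: -30 + (-9)t = 6, so t = -4.
Intersection: (1, -13, -20) + (-4)·(2, -4, -3) = (-7, 3, -8).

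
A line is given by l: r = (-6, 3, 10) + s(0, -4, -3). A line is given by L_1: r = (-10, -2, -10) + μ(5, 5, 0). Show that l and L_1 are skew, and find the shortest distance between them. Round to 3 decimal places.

Common perpendicular direction n = (0, -4, -3) × (5, 5, 0) = (15, -15, 20).
With w = (-10, -2, -10) − (-6, 3, 10) = (-4, -5, -20), w · n = -385.
Since n ≠ 0 the lines are not parallel, and w · n = -385 ≠ 0 so they do not intersect; hence they are skew.
Distance = |w · n| / |n| = |-385| / √850 ≈ 13.205.

13.205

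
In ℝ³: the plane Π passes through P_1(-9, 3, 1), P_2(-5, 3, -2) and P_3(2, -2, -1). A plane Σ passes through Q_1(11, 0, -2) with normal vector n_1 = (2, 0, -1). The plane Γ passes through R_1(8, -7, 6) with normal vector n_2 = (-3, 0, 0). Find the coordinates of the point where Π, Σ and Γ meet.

P_1P_2 = (4, 0, -3), P_1P_3 = (11, -5, -2); a normal to Π is P_1P_2 × P_1P_3 = (-15, -25, -20).
Using P_1: Π has equation -15x - 25y - 20z = 40.
Σ: n_1·r = n_1·Q_1 gives 2x - z = 24.
Γ: n_2·r = n_2·R_1 gives -3x = -24.
Solving the 3×3 linear system -15x - 25y - 20z = 40, 2x - z = 24, -3x = -24 (e.g. by elimination or Cramer's rule, determinant = -75) gives (8, 0, -8).

(8, 0, -8)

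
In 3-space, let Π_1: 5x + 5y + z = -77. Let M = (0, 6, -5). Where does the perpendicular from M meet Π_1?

Foot = M − λn with λ = (n·M − d)/|n|² = (25 − (-77))/51 = 2.
Foot = (0, 6, -5) − 2·(5, 5, 1) = (-10, -4, -7).

(-10, -4, -7)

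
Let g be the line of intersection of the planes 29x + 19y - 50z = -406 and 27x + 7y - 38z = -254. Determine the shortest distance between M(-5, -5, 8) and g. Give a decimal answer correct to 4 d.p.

Direction of g: (29, 19, -50) × (27, 7, -38) = (-372, -248, -310).
A point on g: solving the two plane equations with x = 2 gives (2, -6, 7).
Taking (2, -6, 7) on g with direction v = (-372, -248, -310): w = M − (2, -6, 7) = (-7, 1, 1), and w × v = (-62, -2542, 2108).
Distance = |w × v| / |v| = √10909272 / √295988 ≈ 6.0710.

6.0710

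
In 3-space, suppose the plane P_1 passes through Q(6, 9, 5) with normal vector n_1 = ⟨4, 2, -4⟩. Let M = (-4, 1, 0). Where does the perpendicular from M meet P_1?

P_1: n_1·r = n_1·Q gives 4x + 2y - 4z = 22.
Foot = M − λn with λ = (n·M − d)/|n|² = (-14 − 22)/36 = -1.
Foot = (-4, 1, 0) − (-1)·(4, 2, -4) = (0, 3, -4).

(0, 3, -4)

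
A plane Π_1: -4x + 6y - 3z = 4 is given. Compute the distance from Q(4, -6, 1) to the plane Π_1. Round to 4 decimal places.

n·Q − d = (-4)·(4) + (6)·(-6) + (-3)·(1) − 4 = -59; |n| = √61.
Distance = |-59| / √61 = 59/√61 ≈ 7.5542.

7.5542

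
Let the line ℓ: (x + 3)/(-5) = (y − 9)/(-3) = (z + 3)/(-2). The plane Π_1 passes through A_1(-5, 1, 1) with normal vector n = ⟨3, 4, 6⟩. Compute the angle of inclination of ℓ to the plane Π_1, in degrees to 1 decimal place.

ℓ has direction (-5, -3, -2) through (-3, 9, -3).
Π_1: n·r = n·A_1 gives 3x + 4y + 6z = -5.
sin θ = |n·v| / (|n||v|) = |-39| / (√61 · √38) = 0.81004.
θ ≈ 54.1°.

54.1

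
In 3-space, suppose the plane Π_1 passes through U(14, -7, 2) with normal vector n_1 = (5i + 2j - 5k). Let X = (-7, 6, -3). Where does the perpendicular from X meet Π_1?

Π_1: n_1·r = n_1·U gives 5x + 2y - 5z = 46.
Foot = X − λn with λ = (n·X − d)/|n|² = (-8 − 46)/54 = -1.
Foot = (-7, 6, -3) − (-1)·(5, 2, -5) = (-2, 8, -8).

(-2, 8, -8)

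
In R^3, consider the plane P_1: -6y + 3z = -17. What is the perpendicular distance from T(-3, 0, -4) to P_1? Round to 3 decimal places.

n·T − d = (0)·(-3) + (-6)·(0) + (3)·(-4) − (-17) = 5; |n| = √45.
Distance = |5| / √45 = 5/√45 ≈ 0.745.

0.745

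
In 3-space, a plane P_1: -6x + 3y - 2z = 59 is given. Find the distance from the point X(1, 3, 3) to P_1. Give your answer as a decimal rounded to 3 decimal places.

n·X − d = (-6)·(1) + (3)·(3) + (-2)·(3) − 59 = -62; |n| = √49.
Distance = |-62| / √49 = 62/√49 ≈ 8.857.

8.857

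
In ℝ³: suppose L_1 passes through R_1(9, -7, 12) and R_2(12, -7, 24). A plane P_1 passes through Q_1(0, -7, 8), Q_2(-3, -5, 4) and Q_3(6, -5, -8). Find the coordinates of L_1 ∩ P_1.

(6, -7, 0)

A direction vector for L_1 is R_2 − R_1 = (3, 0, 12).
Q_1Q_2 = (-3, 2, -4), Q_1Q_3 = (6, 2, -16); a normal to P_1 is Q_1Q_2 × Q_1Q_3 = (-24, -72, -18).
Using Q_1: P_1 has equation -24x - 72y - 18z = 360.
Substitute r = (9, -7, 12) + t(3, 0, 12) into the plane: 72 + (-288)t = 360, so t = -1.
Intersection: (9, -7, 12) + (-1)·(3, 0, 12) = (6, -7, 0).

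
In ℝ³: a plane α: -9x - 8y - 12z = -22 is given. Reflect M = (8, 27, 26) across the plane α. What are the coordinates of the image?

λ = (n·M − d)/|n|² = (-600 − (-22))/289 = -2.
Reflection = M − 2λn = (8, 27, 26) − (-4)·(-9, -8, -12) = (-28, -5, -22).

(-28, -5, -22)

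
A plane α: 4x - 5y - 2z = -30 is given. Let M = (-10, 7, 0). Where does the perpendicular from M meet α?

(-6, 2, -2)

Foot = M − λn with λ = (n·M − d)/|n|² = (-75 − (-30))/45 = -1.
Foot = (-10, 7, 0) − (-1)·(4, -5, -2) = (-6, 2, -2).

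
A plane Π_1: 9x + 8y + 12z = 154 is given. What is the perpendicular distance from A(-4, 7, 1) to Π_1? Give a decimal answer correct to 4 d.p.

7.1765

n·A − d = (9)·(-4) + (8)·(7) + (12)·(1) − 154 = -122; |n| = √289.
Distance = |-122| / √289 = 122/√289 ≈ 7.1765.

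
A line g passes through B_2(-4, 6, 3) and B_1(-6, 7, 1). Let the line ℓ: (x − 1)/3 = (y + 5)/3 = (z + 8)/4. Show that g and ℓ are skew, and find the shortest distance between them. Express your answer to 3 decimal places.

A direction vector for g is B_1 − B_2 = (-2, 1, -2).
ℓ has direction (3, 3, 4) through (1, -5, -8).
Common perpendicular direction n = (-2, 1, -2) × (3, 3, 4) = (10, 2, -9).
With w = (1, -5, -8) − (-4, 6, 3) = (5, -11, -11), w · n = 127.
Since n ≠ 0 the lines are not parallel, and w · n = 127 ≠ 0 so they do not intersect; hence they are skew.
Distance = |w · n| / |n| = |127| / √185 ≈ 9.337.

9.337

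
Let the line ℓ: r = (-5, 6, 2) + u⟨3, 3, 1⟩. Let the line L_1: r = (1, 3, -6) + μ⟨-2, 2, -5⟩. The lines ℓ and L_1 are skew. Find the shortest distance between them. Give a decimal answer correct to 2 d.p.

9.66

Common perpendicular direction n = (3, 3, 1) × (-2, 2, -5) = (-17, 13, 12).
With w = (1, 3, -6) − (-5, 6, 2) = (6, -3, -8), w · n = -237.
Distance = |w · n| / |n| = |-237| / √602 ≈ 9.66.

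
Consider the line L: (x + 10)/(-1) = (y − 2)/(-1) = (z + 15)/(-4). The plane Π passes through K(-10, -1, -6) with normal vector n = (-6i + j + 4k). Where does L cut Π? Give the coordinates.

L has direction (-1, -1, -4) through (-10, 2, -15).
Π: n·r = n·K gives -6x + y + 4z = 35.
Substitute r = (-10, 2, -15) + t(-1, -1, -4) into the plane: 2 + (-11)t = 35, so t = -3.
Intersection: (-10, 2, -15) + (-3)·(-1, -1, -4) = (-7, 5, -3).

(-7, 5, -3)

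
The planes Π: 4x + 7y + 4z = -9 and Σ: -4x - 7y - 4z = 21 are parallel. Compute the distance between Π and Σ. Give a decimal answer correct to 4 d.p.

Rescale Σ by 1/(-1): 4x + 7y + 4z = -21. Then distance = |-9 − (-21)| / √81 ≈ 1.3333.

1.3333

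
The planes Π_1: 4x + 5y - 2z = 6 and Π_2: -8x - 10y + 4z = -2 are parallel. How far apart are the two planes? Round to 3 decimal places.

Rescale Π_2 by 1/(-2): 4x + 5y - 2z = 1. Then distance = |6 − 1| / √45 ≈ 0.745.

0.745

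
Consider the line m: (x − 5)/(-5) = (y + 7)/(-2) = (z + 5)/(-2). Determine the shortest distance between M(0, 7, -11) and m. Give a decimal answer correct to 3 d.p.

15.954

m has direction (-5, -2, -2) through (5, -7, -5).
Taking (5, -7, -5) on m with direction v = (-5, -2, -2): w = M − (5, -7, -5) = (-5, 14, -6), and w × v = (-40, 20, 80).
Distance = |w × v| / |v| = √8400 / √33 ≈ 15.954.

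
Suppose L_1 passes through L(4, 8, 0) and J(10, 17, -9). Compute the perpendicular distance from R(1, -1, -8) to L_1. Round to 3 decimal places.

12.260

A direction vector for L_1 is J − L = (6, 9, -9).
Taking (4, 8, 0) on L_1 with direction v = (6, 9, -9): w = R − (4, 8, 0) = (-3, -9, -8), and w × v = (153, -75, 27).
Distance = |w × v| / |v| = √29763 / √198 ≈ 12.260.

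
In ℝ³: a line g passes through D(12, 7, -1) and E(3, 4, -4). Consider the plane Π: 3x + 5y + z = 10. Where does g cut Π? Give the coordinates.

(0, 3, -5)

A direction vector for g is E − D = (-9, -3, -3).
Substitute r = (12, 7, -1) + t(-9, -3, -3) into the plane: 70 + (-45)t = 10, so t = 4/3.
Intersection: (12, 7, -1) + (4/3)·(-9, -3, -3) = (0, 3, -5).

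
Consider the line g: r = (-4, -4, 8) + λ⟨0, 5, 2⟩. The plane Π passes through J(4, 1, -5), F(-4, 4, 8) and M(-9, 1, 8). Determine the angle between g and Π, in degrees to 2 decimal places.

32.55

JF = (-8, 3, 13), JM = (-13, 0, 13); a normal to Π is JF × JM = (39, -65, 39).
Using J: Π has equation 39x - 65y + 39z = -104.
sin θ = |n·v| / (|n||v|) = |-247| / (√7267 · √29) = 0.53805.
θ ≈ 32.55°.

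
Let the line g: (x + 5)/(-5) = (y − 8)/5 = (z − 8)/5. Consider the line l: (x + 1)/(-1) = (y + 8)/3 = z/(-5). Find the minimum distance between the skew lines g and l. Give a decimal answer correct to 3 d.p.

7.845

g has direction (-5, 5, 5) through (-5, 8, 8).
l has direction (-1, 3, -5) through (-1, -8, 0).
Common perpendicular direction n = (-5, 5, 5) × (-1, 3, -5) = (-40, -30, -10).
With w = (-1, -8, 0) − (-5, 8, 8) = (4, -16, -8), w · n = 400.
Distance = |w · n| / |n| = |400| / √2600 ≈ 7.845.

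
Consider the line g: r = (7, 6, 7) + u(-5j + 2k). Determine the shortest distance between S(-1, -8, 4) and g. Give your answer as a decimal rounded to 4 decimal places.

11.3030

Taking (7, 6, 7) on g with direction v = (0, -5, 2): w = S − (7, 6, 7) = (-8, -14, -3), and w × v = (-43, 16, 40).
Distance = |w × v| / |v| = √3705 / √29 ≈ 11.3030.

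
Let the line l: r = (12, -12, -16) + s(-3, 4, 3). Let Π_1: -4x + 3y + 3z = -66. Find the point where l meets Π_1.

(6, -4, -10)

Substitute r = (12, -12, -16) + t(-3, 4, 3) into the plane: -132 + 33t = -66, so t = 2.
Intersection: (12, -12, -16) + 2·(-3, 4, 3) = (6, -4, -10).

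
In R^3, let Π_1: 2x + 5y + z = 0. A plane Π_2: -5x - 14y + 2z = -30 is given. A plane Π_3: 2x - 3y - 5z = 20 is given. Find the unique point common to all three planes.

Solving the 3×3 linear system 2x + 5y + z = 0, -5x - 14y + 2z = -30, 2x - 3y - 5z = 20 (e.g. by elimination or Cramer's rule, determinant = 90) gives (-2, 2, -6).

(-2, 2, -6)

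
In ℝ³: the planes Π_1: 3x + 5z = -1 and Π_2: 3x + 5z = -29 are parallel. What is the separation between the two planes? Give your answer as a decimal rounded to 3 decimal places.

4.802

Same normal n = (3, 0, 5) with |n| = √34; distance = |-1 − (-29)| / |n| = 28/√34 ≈ 4.802.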